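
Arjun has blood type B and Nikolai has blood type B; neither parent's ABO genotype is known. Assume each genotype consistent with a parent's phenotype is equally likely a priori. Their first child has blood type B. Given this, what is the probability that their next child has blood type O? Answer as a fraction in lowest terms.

Possible genotypes: Arjun ∈ {BB, BO}; Nikolai ∈ {BB, BO}.
Weight each parental genotype pair by prior × P(type-B child):
  BB × BB: posterior weight 4/15; P(next child type O) = 0.
  BB × BO: posterior weight 4/15; P(next child type O) = 0.
  BO × BB: posterior weight 4/15; P(next child type O) = 0.
  BO × BO: posterior weight 1/5; P(next child type O) = 1/4.
Weighted sum = 1/20.

1/20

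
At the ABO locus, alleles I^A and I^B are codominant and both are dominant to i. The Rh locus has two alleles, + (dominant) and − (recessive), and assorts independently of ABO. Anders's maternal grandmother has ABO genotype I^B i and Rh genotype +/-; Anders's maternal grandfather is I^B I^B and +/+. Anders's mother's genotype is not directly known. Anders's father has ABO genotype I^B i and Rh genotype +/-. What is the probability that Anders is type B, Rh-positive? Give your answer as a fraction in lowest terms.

Anders's mother's ABO genotype from I^B i × I^B I^B: 1/2 I^B I^B, 1/2 I^B i.
Crossing each possibility with the father I^B i and summing P(type B): 1/2·1 + 1/2·3/4 = 7/8.
Similarly for Rh via the mother's Rh distribution: P(Rh+) = 7/8.
Independent loci: 7/8 × 7/8 = 49/64.

49/64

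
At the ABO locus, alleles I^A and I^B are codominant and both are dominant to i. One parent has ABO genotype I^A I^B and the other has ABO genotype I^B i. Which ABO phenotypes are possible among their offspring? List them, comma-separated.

Gametes from I^A I^B × I^B i give offspring ABO genotypes I^A I^B, I^A i, I^B I^B, I^B i, i.e. phenotypes A, B, AB.

A, B, AB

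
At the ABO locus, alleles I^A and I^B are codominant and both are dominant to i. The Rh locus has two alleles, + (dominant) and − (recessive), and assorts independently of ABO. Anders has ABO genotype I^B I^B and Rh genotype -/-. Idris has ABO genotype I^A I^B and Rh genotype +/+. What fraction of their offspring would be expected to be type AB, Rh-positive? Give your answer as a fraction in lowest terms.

ABO cross I^B I^B × I^A I^B → offspring phenotypes: 1/2 B, 1/2 AB.
Rh cross -/- × +/+ → 1 Rh+.
Independent loci: P(type AB, Rh-positive) = 1/2 × 1 = 1/2.

1/2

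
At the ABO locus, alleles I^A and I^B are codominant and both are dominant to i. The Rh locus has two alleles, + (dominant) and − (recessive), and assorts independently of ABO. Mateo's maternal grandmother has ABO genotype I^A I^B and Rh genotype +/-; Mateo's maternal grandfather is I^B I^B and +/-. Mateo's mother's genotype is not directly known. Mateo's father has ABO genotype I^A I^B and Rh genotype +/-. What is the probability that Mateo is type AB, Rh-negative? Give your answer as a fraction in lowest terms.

Mateo's mother's ABO genotype from I^A I^B × I^B I^B: 1/2 I^A I^B, 1/2 I^B I^B.
Crossing each possibility with the father I^A I^B and summing P(type AB): 1/2·1/2 + 1/2·1/2 = 1/2.
Similarly for Rh via the mother's Rh distribution: P(Rh-) = 1/4.
Independent loci: 1/2 × 1/4 = 1/8.

1/8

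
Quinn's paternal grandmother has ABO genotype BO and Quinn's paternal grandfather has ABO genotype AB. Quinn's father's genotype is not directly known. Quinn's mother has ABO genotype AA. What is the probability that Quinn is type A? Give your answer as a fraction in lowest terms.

Quinn's father's ABO genotype from BO × AB: 1/4 AB, 1/4 AO, 1/4 BB, 1/4 BO.
Crossing each possibility with the mother AA and summing P(type A): 1/4·1/2 + 1/4·1 + 1/4·0 + 1/4·1/2 = 1/2.

1/2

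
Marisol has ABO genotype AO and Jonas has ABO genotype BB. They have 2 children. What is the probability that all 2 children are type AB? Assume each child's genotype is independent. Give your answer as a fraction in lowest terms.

1/4

ABO cross AO × BB → 1/2 B, 1/2 AB.
So P(type AB) = 1/2 per child.
All 2 independent: (1/2)^2 = 1/4.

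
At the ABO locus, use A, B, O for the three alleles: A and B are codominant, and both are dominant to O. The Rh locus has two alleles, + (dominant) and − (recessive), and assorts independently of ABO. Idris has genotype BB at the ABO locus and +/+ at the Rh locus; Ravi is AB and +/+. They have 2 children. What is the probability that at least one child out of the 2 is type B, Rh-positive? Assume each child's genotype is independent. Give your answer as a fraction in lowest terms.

3/4

ABO cross BB × AB → 1/2 B, 1/2 AB.
Rh cross +/+ × +/+ → 1 Rh+; so P(type B, Rh-positive) = 1/2 × 1 = 1/2 per child.
P(none) = (1/2)^2 = 1/4; P(at least one) = 1 − 1/4 = 3/4.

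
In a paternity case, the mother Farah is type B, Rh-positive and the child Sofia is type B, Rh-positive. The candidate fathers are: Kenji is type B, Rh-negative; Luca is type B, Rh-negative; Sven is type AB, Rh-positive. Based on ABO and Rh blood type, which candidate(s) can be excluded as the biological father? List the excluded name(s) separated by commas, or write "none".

none

A candidate is excluded only if no genotype consistent with his phenotype could produce a type B, Rh-positive child with a type B, Rh-positive mother.
Every candidate has at least one consistent genotype combination, so none can be excluded.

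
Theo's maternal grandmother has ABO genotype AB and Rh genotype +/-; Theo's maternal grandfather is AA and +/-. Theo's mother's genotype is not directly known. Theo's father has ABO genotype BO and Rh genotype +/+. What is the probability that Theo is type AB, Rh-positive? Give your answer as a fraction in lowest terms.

Theo's mother's ABO genotype from AB × AA: 1/2 AA, 1/2 AB.
Crossing each possibility with the father BO and summing P(type AB): 1/2·1/2 + 1/2·1/4 = 3/8.
Similarly for Rh via the mother's Rh distribution: P(Rh+) = 1.
Independent loci: 3/8 × 1 = 3/8.

3/8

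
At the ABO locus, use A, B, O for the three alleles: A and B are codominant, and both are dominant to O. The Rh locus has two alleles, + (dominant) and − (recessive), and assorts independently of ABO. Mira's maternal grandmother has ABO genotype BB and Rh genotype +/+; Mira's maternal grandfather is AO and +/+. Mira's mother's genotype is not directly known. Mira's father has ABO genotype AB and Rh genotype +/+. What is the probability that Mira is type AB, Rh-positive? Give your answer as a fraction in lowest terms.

3/8

Mira's mother's ABO genotype from BB × AO: 1/2 AB, 1/2 BO.
Crossing each possibility with the father AB and summing P(type AB): 1/2·1/2 + 1/2·1/4 = 3/8.
Similarly for Rh via the mother's Rh distribution: P(Rh+) = 1.
Independent loci: 3/8 × 1 = 3/8.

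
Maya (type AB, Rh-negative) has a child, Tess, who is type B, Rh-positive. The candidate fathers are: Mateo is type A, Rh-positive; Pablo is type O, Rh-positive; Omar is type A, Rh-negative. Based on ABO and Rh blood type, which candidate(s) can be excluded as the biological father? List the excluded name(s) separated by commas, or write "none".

A candidate is excluded only if no genotype consistent with his phenotype could produce a type B, Rh-positive child with a type AB, Rh-negative mother.
Omar (type A, Rh-): no genotype consistent with that phenotype can produce a type-B Rh+ child with a type-AB mother.

Omar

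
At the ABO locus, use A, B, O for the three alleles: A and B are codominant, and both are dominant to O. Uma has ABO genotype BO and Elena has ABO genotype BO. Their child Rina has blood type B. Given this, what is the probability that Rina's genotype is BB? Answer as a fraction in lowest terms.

Cross BO × BO → 1/4 BB, 1/2 BO, 1/4 OO.
Type-B genotypes among offspring: BB (1/4), BO (1/2); total 3/4.
P(BB | type B) = (1/4) / (3/4) = 1/3.

1/3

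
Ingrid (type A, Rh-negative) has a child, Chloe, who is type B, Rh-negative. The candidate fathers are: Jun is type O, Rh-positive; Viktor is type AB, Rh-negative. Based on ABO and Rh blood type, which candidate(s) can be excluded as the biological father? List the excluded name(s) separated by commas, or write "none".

A candidate is excluded only if no genotype consistent with his phenotype could produce a type B, Rh-negative child with a type A, Rh-negative mother.
Jun (type O, Rh+): no genotype consistent with that phenotype can produce a type-B Rh- child with a type-A mother.

Jun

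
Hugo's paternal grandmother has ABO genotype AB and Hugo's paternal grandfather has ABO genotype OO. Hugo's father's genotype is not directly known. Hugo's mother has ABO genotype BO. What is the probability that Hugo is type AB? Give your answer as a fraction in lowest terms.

Hugo's father's ABO genotype from AB × OO: 1/2 AO, 1/2 BO.
Crossing each possibility with the mother BO and summing P(type AB): 1/2·1/4 + 1/2·0 = 1/8.

1/8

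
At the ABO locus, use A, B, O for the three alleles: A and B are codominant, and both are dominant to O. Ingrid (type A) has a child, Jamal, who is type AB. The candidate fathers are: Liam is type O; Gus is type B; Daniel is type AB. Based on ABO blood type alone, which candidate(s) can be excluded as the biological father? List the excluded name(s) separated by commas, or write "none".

Liam

A candidate is excluded only if no genotype consistent with his phenotype could produce a type AB child with a type A mother.
Liam (type O): no genotype consistent with that phenotype can produce a type-AB child with a type-A mother.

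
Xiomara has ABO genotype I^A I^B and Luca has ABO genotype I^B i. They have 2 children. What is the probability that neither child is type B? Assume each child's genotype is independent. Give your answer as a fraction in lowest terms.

ABO cross I^A I^B × I^B i → 1/4 A, 1/2 B, 1/4 AB.
So P(type B) = 1/2 per child.
P(not type B) = 1/2 for one child; (1/2)^2 = 1/4.

1/4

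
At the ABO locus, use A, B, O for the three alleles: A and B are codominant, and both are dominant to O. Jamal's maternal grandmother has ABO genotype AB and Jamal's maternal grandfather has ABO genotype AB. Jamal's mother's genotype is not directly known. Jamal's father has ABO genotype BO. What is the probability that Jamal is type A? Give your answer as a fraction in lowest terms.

Jamal's mother's ABO genotype from AB × AB: 1/4 AA, 1/2 AB, 1/4 BB.
Crossing each possibility with the father BO and summing P(type A): 1/4·1/2 + 1/2·1/4 + 1/4·0 = 1/4.

1/4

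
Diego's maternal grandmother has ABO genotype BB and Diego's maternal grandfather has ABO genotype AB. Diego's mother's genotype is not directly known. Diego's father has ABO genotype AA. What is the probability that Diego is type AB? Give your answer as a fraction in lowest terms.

3/4

Diego's mother's ABO genotype from BB × AB: 1/2 AB, 1/2 BB.
Crossing each possibility with the father AA and summing P(type AB): 1/2·1/2 + 1/2·1 = 3/4.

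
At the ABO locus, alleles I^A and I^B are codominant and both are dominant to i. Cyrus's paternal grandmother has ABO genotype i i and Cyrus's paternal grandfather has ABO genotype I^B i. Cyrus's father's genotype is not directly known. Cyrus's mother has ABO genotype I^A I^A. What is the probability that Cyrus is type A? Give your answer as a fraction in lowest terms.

3/4

Cyrus's father's ABO genotype from i i × I^B i: 1/2 I^B i, 1/2 i i.
Crossing each possibility with the mother I^A I^A and summing P(type A): 1/2·1/2 + 1/2·1 = 3/4.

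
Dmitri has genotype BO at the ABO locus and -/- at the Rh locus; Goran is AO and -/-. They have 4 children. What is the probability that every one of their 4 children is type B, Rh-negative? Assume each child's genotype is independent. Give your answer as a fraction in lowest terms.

ABO cross BO × AO → 1/4 O, 1/4 A, 1/4 B, 1/4 AB.
Rh cross -/- × -/- → 1 Rh-; so P(type B, Rh-negative) = 1/4 × 1 = 1/4 per child.
All 4 independent: (1/4)^4 = 1/256.

1/256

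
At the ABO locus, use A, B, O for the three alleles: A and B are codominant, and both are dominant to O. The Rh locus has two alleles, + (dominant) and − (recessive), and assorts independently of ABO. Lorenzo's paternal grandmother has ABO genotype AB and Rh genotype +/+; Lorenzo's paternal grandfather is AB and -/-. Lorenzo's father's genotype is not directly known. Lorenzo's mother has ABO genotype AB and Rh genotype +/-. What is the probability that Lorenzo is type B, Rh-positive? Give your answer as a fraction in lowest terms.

3/16

Lorenzo's father's ABO genotype from AB × AB: 1/4 AA, 1/2 AB, 1/4 BB.
Crossing each possibility with the mother AB and summing P(type B): 1/4·0 + 1/2·1/4 + 1/4·1/2 = 1/4.
Similarly for Rh via the father's Rh distribution: P(Rh+) = 3/4.
Independent loci: 1/4 × 3/4 = 3/16.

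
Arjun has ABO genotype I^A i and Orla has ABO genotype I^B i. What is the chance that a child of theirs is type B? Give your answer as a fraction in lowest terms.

ABO cross I^A i × I^B i → offspring phenotypes: 1/4 O, 1/4 A, 1/4 B, 1/4 AB.
So P(type B) = 1/4.

1/4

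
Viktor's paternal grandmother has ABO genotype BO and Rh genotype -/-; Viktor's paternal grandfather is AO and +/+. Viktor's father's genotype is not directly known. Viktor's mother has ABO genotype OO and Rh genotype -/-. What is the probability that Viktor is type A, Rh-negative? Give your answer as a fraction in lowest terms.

1/8

Viktor's father's ABO genotype from BO × AO: 1/4 AB, 1/4 AO, 1/4 BO, 1/4 OO.
Crossing each possibility with the mother OO and summing P(type A): 1/4·1/2 + 1/4·1/2 + 1/4·0 + 1/4·0 = 1/4.
Similarly for Rh via the father's Rh distribution: P(Rh-) = 1/2.
Independent loci: 1/4 × 1/2 = 1/8.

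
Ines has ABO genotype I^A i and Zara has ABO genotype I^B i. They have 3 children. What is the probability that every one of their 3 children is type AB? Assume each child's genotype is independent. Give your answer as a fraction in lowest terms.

ABO cross I^A i × I^B i → 1/4 O, 1/4 A, 1/4 B, 1/4 AB.
So P(type AB) = 1/4 per child.
All 3 independent: (1/4)^3 = 1/64.

1/64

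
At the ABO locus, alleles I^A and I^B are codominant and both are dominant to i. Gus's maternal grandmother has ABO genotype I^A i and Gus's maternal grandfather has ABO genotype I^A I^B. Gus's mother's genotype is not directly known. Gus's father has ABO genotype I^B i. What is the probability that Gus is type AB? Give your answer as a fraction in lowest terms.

1/4

Gus's mother's ABO genotype from I^A i × I^A I^B: 1/4 I^A I^A, 1/4 I^A I^B, 1/4 I^A i, 1/4 I^B i.
Crossing each possibility with the father I^B i and summing P(type AB): 1/4·1/2 + 1/4·1/4 + 1/4·1/4 + 1/4·0 = 1/4.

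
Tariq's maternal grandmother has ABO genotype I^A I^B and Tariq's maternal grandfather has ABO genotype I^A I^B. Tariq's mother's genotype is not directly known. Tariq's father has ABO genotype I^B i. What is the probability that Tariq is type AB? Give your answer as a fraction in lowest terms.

Tariq's mother's ABO genotype from I^A I^B × I^A I^B: 1/4 I^A I^A, 1/2 I^A I^B, 1/4 I^B I^B.
Crossing each possibility with the father I^B i and summing P(type AB): 1/4·1/2 + 1/2·1/4 + 1/4·0 = 1/4.

1/4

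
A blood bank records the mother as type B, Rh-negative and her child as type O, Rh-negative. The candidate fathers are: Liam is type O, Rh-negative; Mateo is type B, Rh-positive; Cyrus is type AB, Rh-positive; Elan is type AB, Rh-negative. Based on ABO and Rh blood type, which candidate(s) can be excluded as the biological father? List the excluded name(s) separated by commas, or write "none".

A candidate is excluded only if no genotype consistent with his phenotype could produce a type O, Rh-negative child with a type B, Rh-negative mother.
Cyrus (type AB, Rh+): no genotype consistent with that phenotype can produce a type-O Rh- child with a type-B mother.
Elan (type AB, Rh-): no genotype consistent with that phenotype can produce a type-O Rh- child with a type-B mother.

Cyrus, Elan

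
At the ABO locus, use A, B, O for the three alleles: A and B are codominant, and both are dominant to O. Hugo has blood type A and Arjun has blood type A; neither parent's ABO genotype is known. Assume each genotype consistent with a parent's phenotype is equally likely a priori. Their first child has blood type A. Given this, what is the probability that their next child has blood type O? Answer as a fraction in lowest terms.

1/20

Possible genotypes: Hugo ∈ {AA, AO}; Arjun ∈ {AA, AO}.
Weight each parental genotype pair by prior × P(type-A child):
  AA × AA: posterior weight 4/15; P(next child type O) = 0.
  AA × AO: posterior weight 4/15; P(next child type O) = 0.
  AO × AA: posterior weight 4/15; P(next child type O) = 0.
  AO × AO: posterior weight 1/5; P(next child type O) = 1/4.
Weighted sum = 1/20.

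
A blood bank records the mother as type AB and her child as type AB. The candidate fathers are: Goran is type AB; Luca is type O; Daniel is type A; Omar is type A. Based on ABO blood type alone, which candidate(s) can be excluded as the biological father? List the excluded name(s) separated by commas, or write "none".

A candidate is excluded only if no genotype consistent with his phenotype could produce a type AB child with a type AB mother.
Luca (type O): no genotype consistent with that phenotype can produce a type-AB child with a type-AB mother.

Luca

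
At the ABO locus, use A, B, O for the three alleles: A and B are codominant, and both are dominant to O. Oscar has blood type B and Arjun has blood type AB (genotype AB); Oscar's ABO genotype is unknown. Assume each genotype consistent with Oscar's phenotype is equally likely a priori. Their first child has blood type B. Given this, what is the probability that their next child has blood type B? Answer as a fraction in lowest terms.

1/2

Possible genotypes: Oscar ∈ {BB, BO}; Arjun ∈ {AB}.
Weight each parental genotype pair by prior × P(type-B child):
  BB × AB: posterior weight 1/2; P(next child type B) = 1/2.
  BO × AB: posterior weight 1/2; P(next child type B) = 1/2.
Weighted sum = 1/2.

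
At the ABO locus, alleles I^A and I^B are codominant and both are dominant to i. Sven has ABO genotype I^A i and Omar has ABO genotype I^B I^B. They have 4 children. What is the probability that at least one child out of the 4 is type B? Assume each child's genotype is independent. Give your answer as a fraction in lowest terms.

ABO cross I^A i × I^B I^B → 1/2 B, 1/2 AB.
So P(type B) = 1/2 per child.
P(none) = (1/2)^4 = 1/16; P(at least one) = 1 − 1/16 = 15/16.

15/16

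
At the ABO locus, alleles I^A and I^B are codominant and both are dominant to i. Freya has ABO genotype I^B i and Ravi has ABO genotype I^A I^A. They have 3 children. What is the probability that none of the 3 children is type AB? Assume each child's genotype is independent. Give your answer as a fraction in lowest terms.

ABO cross I^B i × I^A I^A → 1/2 A, 1/2 AB.
So P(type AB) = 1/2 per child.
P(not type AB) = 1/2 for one child; (1/2)^3 = 1/8.

1/8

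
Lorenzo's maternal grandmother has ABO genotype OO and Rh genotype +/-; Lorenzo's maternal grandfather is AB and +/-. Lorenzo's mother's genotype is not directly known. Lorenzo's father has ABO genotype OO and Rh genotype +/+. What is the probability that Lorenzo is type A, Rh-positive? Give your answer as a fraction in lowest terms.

Lorenzo's mother's ABO genotype from OO × AB: 1/2 AO, 1/2 BO.
Crossing each possibility with the father OO and summing P(type A): 1/2·1/2 + 1/2·0 = 1/4.
Similarly for Rh via the mother's Rh distribution: P(Rh+) = 1.
Independent loci: 1/4 × 1 = 1/4.

1/4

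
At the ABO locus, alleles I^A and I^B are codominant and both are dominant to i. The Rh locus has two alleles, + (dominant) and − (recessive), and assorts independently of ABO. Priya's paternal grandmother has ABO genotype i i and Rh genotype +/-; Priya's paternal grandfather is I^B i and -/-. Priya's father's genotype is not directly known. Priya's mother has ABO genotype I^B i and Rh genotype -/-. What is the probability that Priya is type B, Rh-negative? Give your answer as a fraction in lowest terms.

Priya's father's ABO genotype from i i × I^B i: 1/2 I^B i, 1/2 i i.
Crossing each possibility with the mother I^B i and summing P(type B): 1/2·3/4 + 1/2·1/2 = 5/8.
Similarly for Rh via the father's Rh distribution: P(Rh-) = 3/4.
Independent loci: 5/8 × 3/4 = 15/32.

15/32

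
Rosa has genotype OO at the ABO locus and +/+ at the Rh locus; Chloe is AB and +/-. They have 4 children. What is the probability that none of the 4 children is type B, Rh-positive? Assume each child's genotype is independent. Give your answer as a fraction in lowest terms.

1/16

ABO cross OO × AB → 1/2 A, 1/2 B.
Rh cross +/+ × +/- → 1 Rh+; so P(type B, Rh-positive) = 1/2 × 1 = 1/2 per child.
P(not type B, Rh-positive) = 1/2 for one child; (1/2)^4 = 1/16.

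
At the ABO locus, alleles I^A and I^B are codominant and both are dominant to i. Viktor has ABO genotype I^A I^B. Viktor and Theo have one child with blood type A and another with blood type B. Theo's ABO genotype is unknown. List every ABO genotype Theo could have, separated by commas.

For each candidate genotype of Theo, check whether crossing it with I^A I^B can produce every observed child phenotype.
  I^A I^A → possible child types {A, AB} ✗
  I^A I^B → possible child types {A, B, AB} ✓
  I^A i → possible child types {A, B, AB} ✓
  I^B I^B → possible child types {B, AB} ✗
  I^B i → possible child types {A, B, AB} ✓
  i i → possible child types {A, B} ✓

I^A I^B, I^A i, I^B i, i i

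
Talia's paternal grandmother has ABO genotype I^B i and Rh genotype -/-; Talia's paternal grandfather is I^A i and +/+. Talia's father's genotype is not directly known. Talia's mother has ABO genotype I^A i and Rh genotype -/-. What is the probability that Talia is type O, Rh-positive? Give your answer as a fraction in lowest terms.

1/8

Talia's father's ABO genotype from I^B i × I^A i: 1/4 I^A I^B, 1/4 I^A i, 1/4 I^B i, 1/4 i i.
Crossing each possibility with the mother I^A i and summing P(type O): 1/4·0 + 1/4·1/4 + 1/4·1/4 + 1/4·1/2 = 1/4.
Similarly for Rh via the father's Rh distribution: P(Rh+) = 1/2.
Independent loci: 1/4 × 1/2 = 1/8.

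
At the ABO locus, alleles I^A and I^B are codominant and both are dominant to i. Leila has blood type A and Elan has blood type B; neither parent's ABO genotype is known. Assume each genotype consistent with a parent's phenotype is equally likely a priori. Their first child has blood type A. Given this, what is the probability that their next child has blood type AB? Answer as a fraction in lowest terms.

Possible genotypes: Leila ∈ {I^A I^A, I^A i}; Elan ∈ {I^B I^B, I^B i}.
Weight each parental genotype pair by prior × P(type-A child):
  I^A I^A × I^B i: posterior weight 2/3; P(next child type AB) = 1/2.
  I^A i × I^B i: posterior weight 1/3; P(next child type AB) = 1/4.
Weighted sum = 5/12.

5/12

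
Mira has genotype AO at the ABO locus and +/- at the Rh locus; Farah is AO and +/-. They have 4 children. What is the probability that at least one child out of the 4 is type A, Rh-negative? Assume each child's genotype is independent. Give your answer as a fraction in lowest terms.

ABO cross AO × AO → 1/4 O, 3/4 A.
Rh cross +/- × +/- → 3/4 Rh+, 1/4 Rh-; so P(type A, Rh-negative) = 3/4 × 1/4 = 3/16 per child.
P(none) = (13/16)^4 = 28561/65536; P(at least one) = 1 − 28561/65536 = 36975/65536.

36975/65536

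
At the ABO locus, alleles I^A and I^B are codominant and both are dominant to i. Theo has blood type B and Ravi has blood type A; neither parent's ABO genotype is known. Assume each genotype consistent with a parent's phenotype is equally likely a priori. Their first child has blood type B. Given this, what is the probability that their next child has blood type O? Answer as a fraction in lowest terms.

1/12

Possible genotypes: Theo ∈ {I^B I^B, I^B i}; Ravi ∈ {I^A I^A, I^A i}.
Weight each parental genotype pair by prior × P(type-B child):
  I^B I^B × I^A i: posterior weight 2/3; P(next child type O) = 0.
  I^B i × I^A i: posterior weight 1/3; P(next child type O) = 1/4.
Weighted sum = 1/12.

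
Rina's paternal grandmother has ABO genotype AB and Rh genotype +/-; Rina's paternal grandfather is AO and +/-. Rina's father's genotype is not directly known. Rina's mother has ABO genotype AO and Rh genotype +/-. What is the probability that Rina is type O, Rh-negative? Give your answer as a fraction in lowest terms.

Rina's father's ABO genotype from AB × AO: 1/4 AA, 1/4 AB, 1/4 AO, 1/4 BO.
Crossing each possibility with the mother AO and summing P(type O): 1/4·0 + 1/4·0 + 1/4·1/4 + 1/4·1/4 = 1/8.
Similarly for Rh via the father's Rh distribution: P(Rh-) = 1/4.
Independent loci: 1/8 × 1/4 = 1/32.

1/32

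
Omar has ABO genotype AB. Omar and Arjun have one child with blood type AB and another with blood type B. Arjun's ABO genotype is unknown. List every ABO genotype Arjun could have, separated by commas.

For each candidate genotype of Arjun, check whether crossing it with AB can produce every observed child phenotype.
  AA → possible child types {A, AB} ✗
  AB → possible child types {A, B, AB} ✓
  AO → possible child types {A, B, AB} ✓
  BB → possible child types {B, AB} ✓
  BO → possible child types {A, B, AB} ✓
  OO → possible child types {A, B} ✗

AB, AO, BB, BO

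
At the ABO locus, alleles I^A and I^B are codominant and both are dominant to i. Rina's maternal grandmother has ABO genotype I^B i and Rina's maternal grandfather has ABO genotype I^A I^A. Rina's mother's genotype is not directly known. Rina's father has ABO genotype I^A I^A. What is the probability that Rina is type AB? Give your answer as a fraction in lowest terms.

1/4

Rina's mother's ABO genotype from I^B i × I^A I^A: 1/2 I^A I^B, 1/2 I^A i.
Crossing each possibility with the father I^A I^A and summing P(type AB): 1/2·1/2 + 1/2·0 = 1/4.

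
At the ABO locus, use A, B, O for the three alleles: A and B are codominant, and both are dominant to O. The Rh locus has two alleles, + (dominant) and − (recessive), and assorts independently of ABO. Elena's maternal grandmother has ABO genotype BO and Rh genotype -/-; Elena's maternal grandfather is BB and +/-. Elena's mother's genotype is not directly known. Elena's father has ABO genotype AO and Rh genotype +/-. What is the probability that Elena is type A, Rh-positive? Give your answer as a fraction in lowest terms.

5/64

Elena's mother's ABO genotype from BO × BB: 1/2 BB, 1/2 BO.
Crossing each possibility with the father AO and summing P(type A): 1/2·0 + 1/2·1/4 = 1/8.
Similarly for Rh via the mother's Rh distribution: P(Rh+) = 5/8.
Independent loci: 1/8 × 5/8 = 5/64.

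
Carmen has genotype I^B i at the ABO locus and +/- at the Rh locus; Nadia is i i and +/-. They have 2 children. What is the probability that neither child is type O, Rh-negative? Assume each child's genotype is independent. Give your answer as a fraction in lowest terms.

ABO cross I^B i × i i → 1/2 O, 1/2 B.
Rh cross +/- × +/- → 3/4 Rh+, 1/4 Rh-; so P(type O, Rh-negative) = 1/2 × 1/4 = 1/8 per child.
P(not type O, Rh-negative) = 7/8 for one child; (7/8)^2 = 49/64.

49/64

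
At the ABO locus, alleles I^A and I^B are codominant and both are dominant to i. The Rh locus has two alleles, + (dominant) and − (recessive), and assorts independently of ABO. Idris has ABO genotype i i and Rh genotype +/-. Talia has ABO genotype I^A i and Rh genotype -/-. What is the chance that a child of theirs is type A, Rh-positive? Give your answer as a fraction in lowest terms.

ABO cross i i × I^A i → offspring phenotypes: 1/2 O, 1/2 A.
Rh cross +/- × -/- → 1/2 Rh+, 1/2 Rh-.
Independent loci: P(type A, Rh-positive) = 1/2 × 1/2 = 1/4.

1/4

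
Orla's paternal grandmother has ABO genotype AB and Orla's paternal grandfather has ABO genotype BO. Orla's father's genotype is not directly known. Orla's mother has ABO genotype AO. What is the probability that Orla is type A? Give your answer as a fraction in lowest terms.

3/8

Orla's father's ABO genotype from AB × BO: 1/4 AB, 1/4 AO, 1/4 BB, 1/4 BO.
Crossing each possibility with the mother AO and summing P(type A): 1/4·1/2 + 1/4·3/4 + 1/4·0 + 1/4·1/4 = 3/8.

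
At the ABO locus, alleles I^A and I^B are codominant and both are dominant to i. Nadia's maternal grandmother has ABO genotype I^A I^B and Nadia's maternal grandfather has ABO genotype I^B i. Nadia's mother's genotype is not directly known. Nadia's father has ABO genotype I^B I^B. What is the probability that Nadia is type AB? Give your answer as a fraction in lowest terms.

Nadia's mother's ABO genotype from I^A I^B × I^B i: 1/4 I^A I^B, 1/4 I^A i, 1/4 I^B I^B, 1/4 I^B i.
Crossing each possibility with the father I^B I^B and summing P(type AB): 1/4·1/2 + 1/4·1/2 + 1/4·0 + 1/4·0 = 1/4.

1/4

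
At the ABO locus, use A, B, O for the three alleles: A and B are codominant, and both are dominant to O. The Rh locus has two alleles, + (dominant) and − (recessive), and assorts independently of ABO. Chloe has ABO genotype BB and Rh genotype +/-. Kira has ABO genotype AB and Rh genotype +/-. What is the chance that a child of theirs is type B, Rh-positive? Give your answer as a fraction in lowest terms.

3/8

ABO cross BB × AB → offspring phenotypes: 1/2 B, 1/2 AB.
Rh cross +/- × +/- → 3/4 Rh+, 1/4 Rh-.
Independent loci: P(type B, Rh-positive) = 1/2 × 3/4 = 3/8.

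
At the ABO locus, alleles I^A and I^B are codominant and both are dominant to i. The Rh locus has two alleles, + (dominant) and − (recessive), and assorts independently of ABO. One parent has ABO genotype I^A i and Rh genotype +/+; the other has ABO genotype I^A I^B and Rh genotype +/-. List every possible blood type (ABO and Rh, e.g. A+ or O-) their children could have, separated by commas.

Gametes from I^A i × I^A I^B give offspring ABO genotypes I^A I^A, I^A I^B, I^A i, I^B i, i.e. phenotypes A, B, AB.
Rh cross +/+ × +/- → phenotypes Rh+.
Combining independently: A+, B+, AB+.

A+, B+, AB+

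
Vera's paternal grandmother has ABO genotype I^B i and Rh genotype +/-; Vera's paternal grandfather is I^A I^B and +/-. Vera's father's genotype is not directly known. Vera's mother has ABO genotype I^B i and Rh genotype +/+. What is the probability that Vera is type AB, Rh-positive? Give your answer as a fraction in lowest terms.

1/8

Vera's father's ABO genotype from I^B i × I^A I^B: 1/4 I^A I^B, 1/4 I^A i, 1/4 I^B I^B, 1/4 I^B i.
Crossing each possibility with the mother I^B i and summing P(type AB): 1/4·1/4 + 1/4·1/4 + 1/4·0 + 1/4·0 = 1/8.
Similarly for Rh via the father's Rh distribution: P(Rh+) = 1.
Independent loci: 1/8 × 1 = 1/8.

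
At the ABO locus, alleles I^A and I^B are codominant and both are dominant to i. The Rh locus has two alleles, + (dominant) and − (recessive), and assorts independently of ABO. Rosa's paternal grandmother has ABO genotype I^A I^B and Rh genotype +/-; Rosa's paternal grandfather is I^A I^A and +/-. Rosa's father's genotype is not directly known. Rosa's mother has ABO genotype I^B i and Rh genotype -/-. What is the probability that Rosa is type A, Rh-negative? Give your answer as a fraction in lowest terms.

Rosa's father's ABO genotype from I^A I^B × I^A I^A: 1/2 I^A I^A, 1/2 I^A I^B.
Crossing each possibility with the mother I^B i and summing P(type A): 1/2·1/2 + 1/2·1/4 = 3/8.
Similarly for Rh via the father's Rh distribution: P(Rh-) = 1/2.
Independent loci: 3/8 × 1/2 = 3/16.

3/16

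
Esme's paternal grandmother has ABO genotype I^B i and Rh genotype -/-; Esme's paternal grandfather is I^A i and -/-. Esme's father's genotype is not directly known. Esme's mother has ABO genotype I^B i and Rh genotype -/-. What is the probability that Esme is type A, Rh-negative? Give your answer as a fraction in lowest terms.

1/8

Esme's father's ABO genotype from I^B i × I^A i: 1/4 I^A I^B, 1/4 I^A i, 1/4 I^B i, 1/4 i i.
Crossing each possibility with the mother I^B i and summing P(type A): 1/4·1/4 + 1/4·1/4 + 1/4·0 + 1/4·0 = 1/8.
Similarly for Rh via the father's Rh distribution: P(Rh-) = 1.
Independent loci: 1/8 × 1 = 1/8.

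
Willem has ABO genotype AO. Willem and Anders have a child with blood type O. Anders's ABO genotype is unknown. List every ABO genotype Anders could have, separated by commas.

For each candidate genotype of Anders, check whether crossing it with AO can produce every observed child phenotype.
  AA → possible child types {A} ✗
  AB → possible child types {A, B, AB} ✗
  AO → possible child types {O, A} ✓
  BB → possible child types {B, AB} ✗
  BO → possible child types {O, A, B, AB} ✓
  OO → possible child types {O, A} ✓

AO, BO, OO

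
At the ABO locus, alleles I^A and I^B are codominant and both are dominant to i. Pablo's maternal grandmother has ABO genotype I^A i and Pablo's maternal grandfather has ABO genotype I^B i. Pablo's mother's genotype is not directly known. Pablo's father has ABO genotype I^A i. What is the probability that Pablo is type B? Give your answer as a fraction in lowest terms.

Pablo's mother's ABO genotype from I^A i × I^B i: 1/4 I^A I^B, 1/4 I^A i, 1/4 I^B i, 1/4 i i.
Crossing each possibility with the father I^A i and summing P(type B): 1/4·1/4 + 1/4·0 + 1/4·1/4 + 1/4·0 = 1/8.

1/8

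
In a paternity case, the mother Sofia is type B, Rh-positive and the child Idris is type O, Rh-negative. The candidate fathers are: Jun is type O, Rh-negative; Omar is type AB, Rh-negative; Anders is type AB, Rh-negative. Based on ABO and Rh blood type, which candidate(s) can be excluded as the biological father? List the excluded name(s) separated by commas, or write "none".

A candidate is excluded only if no genotype consistent with his phenotype could produce a type O, Rh-negative child with a type B, Rh-positive mother.
Omar (type AB, Rh-): no genotype consistent with that phenotype can produce a type-O Rh- child with a type-B mother.
Anders (type AB, Rh-): no genotype consistent with that phenotype can produce a type-O Rh- child with a type-B mother.

Omar, Anders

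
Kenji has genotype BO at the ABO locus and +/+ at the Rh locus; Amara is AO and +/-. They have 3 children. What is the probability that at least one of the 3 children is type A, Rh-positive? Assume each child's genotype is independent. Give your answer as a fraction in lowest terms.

37/64

ABO cross BO × AO → 1/4 O, 1/4 A, 1/4 B, 1/4 AB.
Rh cross +/+ × +/- → 1 Rh+; so P(type A, Rh-positive) = 1/4 × 1 = 1/4 per child.
P(none) = (3/4)^3 = 27/64; P(at least one) = 1 − 27/64 = 37/64.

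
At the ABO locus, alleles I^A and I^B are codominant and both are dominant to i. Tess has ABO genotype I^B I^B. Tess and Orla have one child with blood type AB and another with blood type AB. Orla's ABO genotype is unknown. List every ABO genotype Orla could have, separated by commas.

For each candidate genotype of Orla, check whether crossing it with I^B I^B can produce every observed child phenotype.
  I^A I^A → possible child types {AB} ✓
  I^A I^B → possible child types {B, AB} ✓
  I^A i → possible child types {B, AB} ✓
  I^B I^B → possible child types {B} ✗
  I^B i → possible child types {B} ✗
  i i → possible child types {B} ✗

I^A I^A, I^A I^B, I^A i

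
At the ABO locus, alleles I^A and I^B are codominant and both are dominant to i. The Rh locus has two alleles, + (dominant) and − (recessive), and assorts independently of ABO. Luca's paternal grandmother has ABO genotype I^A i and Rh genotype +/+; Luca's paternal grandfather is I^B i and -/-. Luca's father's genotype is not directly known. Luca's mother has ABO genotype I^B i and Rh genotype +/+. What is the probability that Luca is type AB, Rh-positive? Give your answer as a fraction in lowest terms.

1/8

Luca's father's ABO genotype from I^A i × I^B i: 1/4 I^A I^B, 1/4 I^A i, 1/4 I^B i, 1/4 i i.
Crossing each possibility with the mother I^B i and summing P(type AB): 1/4·1/4 + 1/4·1/4 + 1/4·0 + 1/4·0 = 1/8.
Similarly for Rh via the father's Rh distribution: P(Rh+) = 1.
Independent loci: 1/8 × 1 = 1/8.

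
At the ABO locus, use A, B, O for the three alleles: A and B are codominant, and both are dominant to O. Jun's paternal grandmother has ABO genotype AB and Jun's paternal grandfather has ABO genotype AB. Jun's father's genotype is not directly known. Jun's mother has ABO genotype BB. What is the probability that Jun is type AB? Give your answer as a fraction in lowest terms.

1/2

Jun's father's ABO genotype from AB × AB: 1/4 AA, 1/2 AB, 1/4 BB.
Crossing each possibility with the mother BB and summing P(type AB): 1/4·1 + 1/2·1/2 + 1/4·0 = 1/2.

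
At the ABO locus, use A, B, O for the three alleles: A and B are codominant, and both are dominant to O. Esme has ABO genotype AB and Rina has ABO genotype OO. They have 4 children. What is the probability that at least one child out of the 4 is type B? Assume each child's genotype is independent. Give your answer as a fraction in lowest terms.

ABO cross AB × OO → 1/2 A, 1/2 B.
So P(type B) = 1/2 per child.
P(none) = (1/2)^4 = 1/16; P(at least one) = 1 − 1/16 = 15/16.

15/16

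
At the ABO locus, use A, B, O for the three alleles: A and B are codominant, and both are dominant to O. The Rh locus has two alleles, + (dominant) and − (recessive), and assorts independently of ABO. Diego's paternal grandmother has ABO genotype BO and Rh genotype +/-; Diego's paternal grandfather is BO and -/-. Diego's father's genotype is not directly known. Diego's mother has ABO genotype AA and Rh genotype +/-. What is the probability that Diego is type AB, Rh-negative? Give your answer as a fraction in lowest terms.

Diego's father's ABO genotype from BO × BO: 1/4 BB, 1/2 BO, 1/4 OO.
Crossing each possibility with the mother AA and summing P(type AB): 1/4·1 + 1/2·1/2 + 1/4·0 = 1/2.
Similarly for Rh via the father's Rh distribution: P(Rh-) = 3/8.
Independent loci: 1/2 × 3/8 = 3/16.

3/16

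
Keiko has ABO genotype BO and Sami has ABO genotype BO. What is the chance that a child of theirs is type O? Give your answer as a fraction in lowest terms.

1/4

ABO cross BO × BO → offspring phenotypes: 1/4 O, 3/4 B.
So P(type O) = 1/4.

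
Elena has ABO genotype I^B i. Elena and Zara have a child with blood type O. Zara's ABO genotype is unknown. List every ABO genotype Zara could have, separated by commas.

I^A i, I^B i, i i

For each candidate genotype of Zara, check whether crossing it with I^B i can produce every observed child phenotype.
  I^A I^A → possible child types {A, AB} ✗
  I^A I^B → possible child types {A, B, AB} ✗
  I^A i → possible child types {O, A, B, AB} ✓
  I^B I^B → possible child types {B} ✗
  I^B i → possible child types {O, B} ✓
  i i → possible child types {O, B} ✓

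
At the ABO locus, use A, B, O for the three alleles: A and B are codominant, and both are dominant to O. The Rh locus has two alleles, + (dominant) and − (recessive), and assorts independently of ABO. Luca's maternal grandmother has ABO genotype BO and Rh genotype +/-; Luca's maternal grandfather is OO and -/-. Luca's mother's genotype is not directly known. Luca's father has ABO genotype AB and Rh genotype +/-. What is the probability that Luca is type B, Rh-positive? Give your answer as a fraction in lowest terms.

Luca's mother's ABO genotype from BO × OO: 1/2 BO, 1/2 OO.
Crossing each possibility with the father AB and summing P(type B): 1/2·1/2 + 1/2·1/2 = 1/2.
Similarly for Rh via the mother's Rh distribution: P(Rh+) = 5/8.
Independent loci: 1/2 × 5/8 = 5/16.

5/16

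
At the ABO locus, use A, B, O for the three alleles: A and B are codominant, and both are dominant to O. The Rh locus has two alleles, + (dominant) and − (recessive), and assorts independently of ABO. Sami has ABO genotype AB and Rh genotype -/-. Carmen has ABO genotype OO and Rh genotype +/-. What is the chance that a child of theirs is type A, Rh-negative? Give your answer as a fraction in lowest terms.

ABO cross AB × OO → offspring phenotypes: 1/2 A, 1/2 B.
Rh cross -/- × +/- → 1/2 Rh+, 1/2 Rh-.
Independent loci: P(type A, Rh-negative) = 1/2 × 1/2 = 1/4.

1/4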